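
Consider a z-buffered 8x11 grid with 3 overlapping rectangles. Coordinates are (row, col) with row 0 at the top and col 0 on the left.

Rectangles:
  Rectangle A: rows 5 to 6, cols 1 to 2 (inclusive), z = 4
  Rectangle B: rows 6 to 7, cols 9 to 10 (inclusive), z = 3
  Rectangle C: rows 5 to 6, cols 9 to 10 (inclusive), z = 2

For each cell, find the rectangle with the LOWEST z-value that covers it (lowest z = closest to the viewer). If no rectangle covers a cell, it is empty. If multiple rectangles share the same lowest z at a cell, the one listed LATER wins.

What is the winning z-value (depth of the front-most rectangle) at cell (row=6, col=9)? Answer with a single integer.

Answer: 2

Derivation:
Check cell (6,9):
  A: rows 5-6 cols 1-2 -> outside (col miss)
  B: rows 6-7 cols 9-10 z=3 -> covers; best now B (z=3)
  C: rows 5-6 cols 9-10 z=2 -> covers; best now C (z=2)
Winner: C at z=2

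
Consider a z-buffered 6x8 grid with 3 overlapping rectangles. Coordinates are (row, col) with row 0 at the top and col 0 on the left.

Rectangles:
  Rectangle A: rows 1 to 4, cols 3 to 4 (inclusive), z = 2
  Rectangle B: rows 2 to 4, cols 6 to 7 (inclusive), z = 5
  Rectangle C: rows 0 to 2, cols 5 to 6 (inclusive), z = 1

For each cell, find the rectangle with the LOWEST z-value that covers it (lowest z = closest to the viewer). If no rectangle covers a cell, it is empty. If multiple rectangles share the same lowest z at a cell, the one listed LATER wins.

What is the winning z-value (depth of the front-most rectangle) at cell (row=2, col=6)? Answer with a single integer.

Answer: 1

Derivation:
Check cell (2,6):
  A: rows 1-4 cols 3-4 -> outside (col miss)
  B: rows 2-4 cols 6-7 z=5 -> covers; best now B (z=5)
  C: rows 0-2 cols 5-6 z=1 -> covers; best now C (z=1)
Winner: C at z=1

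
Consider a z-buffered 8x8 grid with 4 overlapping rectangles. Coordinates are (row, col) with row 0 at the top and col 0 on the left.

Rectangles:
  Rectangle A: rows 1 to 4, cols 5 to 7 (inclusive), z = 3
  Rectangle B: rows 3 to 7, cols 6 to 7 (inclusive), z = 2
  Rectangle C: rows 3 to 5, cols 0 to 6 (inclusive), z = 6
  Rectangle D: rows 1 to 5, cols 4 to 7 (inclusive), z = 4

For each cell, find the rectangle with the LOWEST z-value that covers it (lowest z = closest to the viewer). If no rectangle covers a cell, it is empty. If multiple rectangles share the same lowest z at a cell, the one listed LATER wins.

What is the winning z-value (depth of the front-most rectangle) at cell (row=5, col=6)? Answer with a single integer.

Answer: 2

Derivation:
Check cell (5,6):
  A: rows 1-4 cols 5-7 -> outside (row miss)
  B: rows 3-7 cols 6-7 z=2 -> covers; best now B (z=2)
  C: rows 3-5 cols 0-6 z=6 -> covers; best now B (z=2)
  D: rows 1-5 cols 4-7 z=4 -> covers; best now B (z=2)
Winner: B at z=2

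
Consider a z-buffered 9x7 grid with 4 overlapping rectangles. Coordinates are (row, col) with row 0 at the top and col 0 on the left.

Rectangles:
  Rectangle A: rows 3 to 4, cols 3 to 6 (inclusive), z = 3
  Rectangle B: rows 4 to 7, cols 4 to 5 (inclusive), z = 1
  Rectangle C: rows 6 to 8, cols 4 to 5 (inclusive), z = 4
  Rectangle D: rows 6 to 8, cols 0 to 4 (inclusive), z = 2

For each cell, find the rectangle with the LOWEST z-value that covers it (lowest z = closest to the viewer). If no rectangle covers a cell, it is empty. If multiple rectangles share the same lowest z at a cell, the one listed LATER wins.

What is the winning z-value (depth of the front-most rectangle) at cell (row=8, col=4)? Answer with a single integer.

Answer: 2

Derivation:
Check cell (8,4):
  A: rows 3-4 cols 3-6 -> outside (row miss)
  B: rows 4-7 cols 4-5 -> outside (row miss)
  C: rows 6-8 cols 4-5 z=4 -> covers; best now C (z=4)
  D: rows 6-8 cols 0-4 z=2 -> covers; best now D (z=2)
Winner: D at z=2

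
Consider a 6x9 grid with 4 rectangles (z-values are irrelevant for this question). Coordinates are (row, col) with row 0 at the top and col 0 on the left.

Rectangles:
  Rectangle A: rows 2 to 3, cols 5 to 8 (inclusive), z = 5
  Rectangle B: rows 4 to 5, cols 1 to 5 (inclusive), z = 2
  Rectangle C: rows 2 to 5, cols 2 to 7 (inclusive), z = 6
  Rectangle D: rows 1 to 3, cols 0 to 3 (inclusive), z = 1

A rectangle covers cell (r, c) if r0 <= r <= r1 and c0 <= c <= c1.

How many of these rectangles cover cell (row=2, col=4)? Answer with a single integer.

Check cell (2,4):
  A: rows 2-3 cols 5-8 -> outside (col miss)
  B: rows 4-5 cols 1-5 -> outside (row miss)
  C: rows 2-5 cols 2-7 -> covers
  D: rows 1-3 cols 0-3 -> outside (col miss)
Count covering = 1

Answer: 1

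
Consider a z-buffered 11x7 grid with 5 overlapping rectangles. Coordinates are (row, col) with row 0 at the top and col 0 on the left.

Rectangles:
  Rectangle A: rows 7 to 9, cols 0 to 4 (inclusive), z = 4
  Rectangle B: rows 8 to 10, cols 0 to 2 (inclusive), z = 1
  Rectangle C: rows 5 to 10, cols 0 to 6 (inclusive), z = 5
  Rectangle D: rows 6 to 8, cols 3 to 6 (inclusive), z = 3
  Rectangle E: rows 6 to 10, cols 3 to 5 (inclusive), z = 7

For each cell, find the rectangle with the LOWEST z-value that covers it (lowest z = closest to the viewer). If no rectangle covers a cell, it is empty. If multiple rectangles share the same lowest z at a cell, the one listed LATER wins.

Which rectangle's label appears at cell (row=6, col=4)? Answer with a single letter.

Answer: D

Derivation:
Check cell (6,4):
  A: rows 7-9 cols 0-4 -> outside (row miss)
  B: rows 8-10 cols 0-2 -> outside (row miss)
  C: rows 5-10 cols 0-6 z=5 -> covers; best now C (z=5)
  D: rows 6-8 cols 3-6 z=3 -> covers; best now D (z=3)
  E: rows 6-10 cols 3-5 z=7 -> covers; best now D (z=3)
Winner: D at z=3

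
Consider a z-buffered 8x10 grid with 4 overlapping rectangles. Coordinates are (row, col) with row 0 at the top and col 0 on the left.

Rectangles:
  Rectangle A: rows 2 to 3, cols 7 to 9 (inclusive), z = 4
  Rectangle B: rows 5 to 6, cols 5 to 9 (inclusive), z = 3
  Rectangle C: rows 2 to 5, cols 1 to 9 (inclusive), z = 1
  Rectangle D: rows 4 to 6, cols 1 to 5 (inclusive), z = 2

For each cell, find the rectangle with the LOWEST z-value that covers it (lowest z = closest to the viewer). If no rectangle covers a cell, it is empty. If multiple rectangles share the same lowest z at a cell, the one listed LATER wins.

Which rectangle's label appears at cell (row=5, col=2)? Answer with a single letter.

Answer: C

Derivation:
Check cell (5,2):
  A: rows 2-3 cols 7-9 -> outside (row miss)
  B: rows 5-6 cols 5-9 -> outside (col miss)
  C: rows 2-5 cols 1-9 z=1 -> covers; best now C (z=1)
  D: rows 4-6 cols 1-5 z=2 -> covers; best now C (z=1)
Winner: C at z=1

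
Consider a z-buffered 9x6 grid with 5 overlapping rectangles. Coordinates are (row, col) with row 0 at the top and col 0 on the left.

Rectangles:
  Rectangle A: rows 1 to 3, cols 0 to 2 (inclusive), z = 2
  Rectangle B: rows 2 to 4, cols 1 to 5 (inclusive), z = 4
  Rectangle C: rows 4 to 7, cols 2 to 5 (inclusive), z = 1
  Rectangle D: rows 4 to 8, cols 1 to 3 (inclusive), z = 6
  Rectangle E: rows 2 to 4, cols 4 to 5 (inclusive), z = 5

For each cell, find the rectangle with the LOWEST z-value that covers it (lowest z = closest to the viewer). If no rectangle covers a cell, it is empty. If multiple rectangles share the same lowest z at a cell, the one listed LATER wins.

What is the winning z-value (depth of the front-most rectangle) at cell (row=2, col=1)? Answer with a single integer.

Answer: 2

Derivation:
Check cell (2,1):
  A: rows 1-3 cols 0-2 z=2 -> covers; best now A (z=2)
  B: rows 2-4 cols 1-5 z=4 -> covers; best now A (z=2)
  C: rows 4-7 cols 2-5 -> outside (row miss)
  D: rows 4-8 cols 1-3 -> outside (row miss)
  E: rows 2-4 cols 4-5 -> outside (col miss)
Winner: A at z=2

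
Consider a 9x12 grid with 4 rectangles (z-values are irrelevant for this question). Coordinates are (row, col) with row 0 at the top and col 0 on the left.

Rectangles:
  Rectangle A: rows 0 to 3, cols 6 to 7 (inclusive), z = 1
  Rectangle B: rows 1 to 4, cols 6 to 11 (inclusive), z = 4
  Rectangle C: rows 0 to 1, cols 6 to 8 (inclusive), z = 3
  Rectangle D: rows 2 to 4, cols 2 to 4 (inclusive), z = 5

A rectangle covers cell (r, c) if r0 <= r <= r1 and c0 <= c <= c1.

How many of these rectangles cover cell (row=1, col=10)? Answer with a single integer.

Answer: 1

Derivation:
Check cell (1,10):
  A: rows 0-3 cols 6-7 -> outside (col miss)
  B: rows 1-4 cols 6-11 -> covers
  C: rows 0-1 cols 6-8 -> outside (col miss)
  D: rows 2-4 cols 2-4 -> outside (row miss)
Count covering = 1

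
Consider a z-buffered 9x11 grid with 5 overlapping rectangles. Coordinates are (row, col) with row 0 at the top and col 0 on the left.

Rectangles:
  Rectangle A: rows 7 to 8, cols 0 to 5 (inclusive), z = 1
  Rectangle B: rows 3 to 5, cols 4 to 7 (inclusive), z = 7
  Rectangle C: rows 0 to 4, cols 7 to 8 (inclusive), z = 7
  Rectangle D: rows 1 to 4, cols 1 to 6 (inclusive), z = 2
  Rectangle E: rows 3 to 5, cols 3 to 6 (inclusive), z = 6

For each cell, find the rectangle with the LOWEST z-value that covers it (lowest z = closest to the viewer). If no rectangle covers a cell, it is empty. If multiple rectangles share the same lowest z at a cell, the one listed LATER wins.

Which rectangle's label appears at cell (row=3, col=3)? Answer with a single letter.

Answer: D

Derivation:
Check cell (3,3):
  A: rows 7-8 cols 0-5 -> outside (row miss)
  B: rows 3-5 cols 4-7 -> outside (col miss)
  C: rows 0-4 cols 7-8 -> outside (col miss)
  D: rows 1-4 cols 1-6 z=2 -> covers; best now D (z=2)
  E: rows 3-5 cols 3-6 z=6 -> covers; best now D (z=2)
Winner: D at z=2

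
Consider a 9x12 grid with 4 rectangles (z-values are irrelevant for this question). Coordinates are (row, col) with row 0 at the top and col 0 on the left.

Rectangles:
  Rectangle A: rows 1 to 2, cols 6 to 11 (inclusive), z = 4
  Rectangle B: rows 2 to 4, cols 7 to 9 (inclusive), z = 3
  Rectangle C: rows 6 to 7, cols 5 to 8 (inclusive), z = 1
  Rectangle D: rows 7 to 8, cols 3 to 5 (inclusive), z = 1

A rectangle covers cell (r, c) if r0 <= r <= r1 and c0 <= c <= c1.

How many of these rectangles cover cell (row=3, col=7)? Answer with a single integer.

Answer: 1

Derivation:
Check cell (3,7):
  A: rows 1-2 cols 6-11 -> outside (row miss)
  B: rows 2-4 cols 7-9 -> covers
  C: rows 6-7 cols 5-8 -> outside (row miss)
  D: rows 7-8 cols 3-5 -> outside (row miss)
Count covering = 1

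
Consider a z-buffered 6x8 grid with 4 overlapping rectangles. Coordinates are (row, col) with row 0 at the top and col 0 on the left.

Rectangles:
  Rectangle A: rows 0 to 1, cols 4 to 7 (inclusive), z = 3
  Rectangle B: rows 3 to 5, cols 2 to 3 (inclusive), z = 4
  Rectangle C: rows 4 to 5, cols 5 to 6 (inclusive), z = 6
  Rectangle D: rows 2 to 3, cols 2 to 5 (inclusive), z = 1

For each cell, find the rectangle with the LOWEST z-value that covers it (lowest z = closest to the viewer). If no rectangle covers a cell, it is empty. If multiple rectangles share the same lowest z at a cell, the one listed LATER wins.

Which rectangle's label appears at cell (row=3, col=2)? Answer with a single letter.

Check cell (3,2):
  A: rows 0-1 cols 4-7 -> outside (row miss)
  B: rows 3-5 cols 2-3 z=4 -> covers; best now B (z=4)
  C: rows 4-5 cols 5-6 -> outside (row miss)
  D: rows 2-3 cols 2-5 z=1 -> covers; best now D (z=1)
Winner: D at z=1

Answer: D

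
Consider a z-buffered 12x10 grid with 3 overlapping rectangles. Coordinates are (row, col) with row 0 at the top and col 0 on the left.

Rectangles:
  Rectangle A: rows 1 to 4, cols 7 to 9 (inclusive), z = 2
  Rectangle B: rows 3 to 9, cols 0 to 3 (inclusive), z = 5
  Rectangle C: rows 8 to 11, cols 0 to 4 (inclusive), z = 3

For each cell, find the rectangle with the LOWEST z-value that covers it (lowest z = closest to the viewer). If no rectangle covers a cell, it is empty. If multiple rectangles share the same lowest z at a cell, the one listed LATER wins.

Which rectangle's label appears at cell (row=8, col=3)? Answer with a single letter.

Answer: C

Derivation:
Check cell (8,3):
  A: rows 1-4 cols 7-9 -> outside (row miss)
  B: rows 3-9 cols 0-3 z=5 -> covers; best now B (z=5)
  C: rows 8-11 cols 0-4 z=3 -> covers; best now C (z=3)
Winner: C at z=3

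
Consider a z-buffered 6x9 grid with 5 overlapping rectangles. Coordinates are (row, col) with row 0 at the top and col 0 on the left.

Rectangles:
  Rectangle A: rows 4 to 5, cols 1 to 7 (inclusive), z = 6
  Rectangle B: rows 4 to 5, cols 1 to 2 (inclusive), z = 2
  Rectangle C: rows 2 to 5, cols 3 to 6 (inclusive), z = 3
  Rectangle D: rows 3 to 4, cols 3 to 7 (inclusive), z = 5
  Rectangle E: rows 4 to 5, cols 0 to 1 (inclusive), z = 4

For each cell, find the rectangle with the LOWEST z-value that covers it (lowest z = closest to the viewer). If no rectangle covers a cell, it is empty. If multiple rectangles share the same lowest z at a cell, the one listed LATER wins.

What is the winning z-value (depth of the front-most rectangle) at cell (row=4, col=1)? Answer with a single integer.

Answer: 2

Derivation:
Check cell (4,1):
  A: rows 4-5 cols 1-7 z=6 -> covers; best now A (z=6)
  B: rows 4-5 cols 1-2 z=2 -> covers; best now B (z=2)
  C: rows 2-5 cols 3-6 -> outside (col miss)
  D: rows 3-4 cols 3-7 -> outside (col miss)
  E: rows 4-5 cols 0-1 z=4 -> covers; best now B (z=2)
Winner: B at z=2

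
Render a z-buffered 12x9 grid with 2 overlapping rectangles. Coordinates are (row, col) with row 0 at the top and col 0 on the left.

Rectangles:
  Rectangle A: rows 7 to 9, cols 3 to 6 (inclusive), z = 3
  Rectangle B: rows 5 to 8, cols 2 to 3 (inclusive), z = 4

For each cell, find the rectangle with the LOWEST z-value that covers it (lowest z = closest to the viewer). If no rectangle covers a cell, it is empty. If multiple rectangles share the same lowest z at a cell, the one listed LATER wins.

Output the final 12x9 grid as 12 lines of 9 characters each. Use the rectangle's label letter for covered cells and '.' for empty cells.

.........
.........
.........
.........
.........
..BB.....
..BB.....
..BAAAA..
..BAAAA..
...AAAA..
.........
.........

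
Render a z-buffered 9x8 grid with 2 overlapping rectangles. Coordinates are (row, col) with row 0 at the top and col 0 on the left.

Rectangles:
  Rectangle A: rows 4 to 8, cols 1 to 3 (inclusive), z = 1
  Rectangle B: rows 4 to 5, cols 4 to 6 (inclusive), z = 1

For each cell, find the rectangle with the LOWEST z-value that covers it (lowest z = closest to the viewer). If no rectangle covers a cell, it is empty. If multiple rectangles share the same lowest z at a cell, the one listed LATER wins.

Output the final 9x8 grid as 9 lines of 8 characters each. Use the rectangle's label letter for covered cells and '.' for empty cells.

........
........
........
........
.AAABBB.
.AAABBB.
.AAA....
.AAA....
.AAA....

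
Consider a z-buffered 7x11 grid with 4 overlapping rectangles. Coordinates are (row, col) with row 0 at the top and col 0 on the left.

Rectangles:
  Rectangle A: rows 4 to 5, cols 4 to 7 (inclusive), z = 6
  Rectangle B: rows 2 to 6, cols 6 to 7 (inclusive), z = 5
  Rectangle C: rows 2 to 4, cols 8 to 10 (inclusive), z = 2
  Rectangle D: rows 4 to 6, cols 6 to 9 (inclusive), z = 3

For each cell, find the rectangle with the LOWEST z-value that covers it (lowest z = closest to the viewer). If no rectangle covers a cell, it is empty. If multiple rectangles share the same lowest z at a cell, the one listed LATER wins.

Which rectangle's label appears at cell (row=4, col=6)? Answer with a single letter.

Answer: D

Derivation:
Check cell (4,6):
  A: rows 4-5 cols 4-7 z=6 -> covers; best now A (z=6)
  B: rows 2-6 cols 6-7 z=5 -> covers; best now B (z=5)
  C: rows 2-4 cols 8-10 -> outside (col miss)
  D: rows 4-6 cols 6-9 z=3 -> covers; best now D (z=3)
Winner: D at z=3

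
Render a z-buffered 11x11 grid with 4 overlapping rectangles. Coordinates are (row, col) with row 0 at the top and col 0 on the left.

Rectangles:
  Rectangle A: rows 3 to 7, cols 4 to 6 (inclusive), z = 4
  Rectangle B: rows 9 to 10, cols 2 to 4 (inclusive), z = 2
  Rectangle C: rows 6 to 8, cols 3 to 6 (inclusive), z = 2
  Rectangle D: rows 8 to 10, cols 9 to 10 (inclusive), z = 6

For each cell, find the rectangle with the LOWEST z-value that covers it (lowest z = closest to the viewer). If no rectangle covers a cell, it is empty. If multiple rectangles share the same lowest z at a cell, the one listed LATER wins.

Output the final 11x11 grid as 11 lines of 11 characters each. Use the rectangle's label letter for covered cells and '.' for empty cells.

...........
...........
...........
....AAA....
....AAA....
....AAA....
...CCCC....
...CCCC....
...CCCC..DD
..BBB....DD
..BBB....DD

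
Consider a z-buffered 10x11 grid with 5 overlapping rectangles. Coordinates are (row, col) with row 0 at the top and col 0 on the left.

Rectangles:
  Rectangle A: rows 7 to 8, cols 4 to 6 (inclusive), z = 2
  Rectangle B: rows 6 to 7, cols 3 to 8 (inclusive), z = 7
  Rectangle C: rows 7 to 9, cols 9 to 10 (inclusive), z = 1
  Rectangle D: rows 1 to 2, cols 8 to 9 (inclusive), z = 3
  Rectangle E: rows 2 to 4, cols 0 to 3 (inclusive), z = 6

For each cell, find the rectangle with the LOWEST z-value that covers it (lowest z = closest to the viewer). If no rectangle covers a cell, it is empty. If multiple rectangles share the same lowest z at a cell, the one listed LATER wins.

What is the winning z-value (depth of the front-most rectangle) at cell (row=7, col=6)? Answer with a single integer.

Check cell (7,6):
  A: rows 7-8 cols 4-6 z=2 -> covers; best now A (z=2)
  B: rows 6-7 cols 3-8 z=7 -> covers; best now A (z=2)
  C: rows 7-9 cols 9-10 -> outside (col miss)
  D: rows 1-2 cols 8-9 -> outside (row miss)
  E: rows 2-4 cols 0-3 -> outside (row miss)
Winner: A at z=2

Answer: 2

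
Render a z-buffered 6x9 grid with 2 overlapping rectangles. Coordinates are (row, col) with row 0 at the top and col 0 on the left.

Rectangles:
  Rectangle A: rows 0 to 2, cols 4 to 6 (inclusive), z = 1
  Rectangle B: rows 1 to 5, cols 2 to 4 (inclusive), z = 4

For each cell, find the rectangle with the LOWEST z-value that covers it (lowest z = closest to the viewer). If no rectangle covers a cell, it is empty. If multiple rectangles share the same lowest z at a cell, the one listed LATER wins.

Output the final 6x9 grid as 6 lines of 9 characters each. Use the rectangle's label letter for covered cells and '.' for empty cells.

....AAA..
..BBAAA..
..BBAAA..
..BBB....
..BBB....
..BBB....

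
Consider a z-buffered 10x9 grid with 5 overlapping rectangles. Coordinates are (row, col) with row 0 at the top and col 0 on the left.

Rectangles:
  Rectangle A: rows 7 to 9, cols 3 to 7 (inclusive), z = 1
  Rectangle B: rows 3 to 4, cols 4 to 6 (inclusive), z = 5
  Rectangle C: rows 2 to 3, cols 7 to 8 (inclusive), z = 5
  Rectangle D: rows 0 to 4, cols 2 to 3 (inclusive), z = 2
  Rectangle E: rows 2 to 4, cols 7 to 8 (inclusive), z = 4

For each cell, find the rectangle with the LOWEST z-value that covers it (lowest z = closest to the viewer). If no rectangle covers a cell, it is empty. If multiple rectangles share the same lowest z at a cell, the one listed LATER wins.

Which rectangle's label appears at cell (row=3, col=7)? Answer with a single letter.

Answer: E

Derivation:
Check cell (3,7):
  A: rows 7-9 cols 3-7 -> outside (row miss)
  B: rows 3-4 cols 4-6 -> outside (col miss)
  C: rows 2-3 cols 7-8 z=5 -> covers; best now C (z=5)
  D: rows 0-4 cols 2-3 -> outside (col miss)
  E: rows 2-4 cols 7-8 z=4 -> covers; best now E (z=4)
Winner: E at z=4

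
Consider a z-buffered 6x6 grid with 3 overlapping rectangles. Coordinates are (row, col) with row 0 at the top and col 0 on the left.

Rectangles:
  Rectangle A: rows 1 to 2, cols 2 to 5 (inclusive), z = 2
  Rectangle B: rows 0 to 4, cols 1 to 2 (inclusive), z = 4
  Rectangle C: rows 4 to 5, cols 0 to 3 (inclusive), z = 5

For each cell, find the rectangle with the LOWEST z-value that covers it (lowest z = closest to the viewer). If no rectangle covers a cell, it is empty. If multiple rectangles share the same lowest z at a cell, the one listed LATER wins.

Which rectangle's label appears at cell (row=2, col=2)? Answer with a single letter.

Answer: A

Derivation:
Check cell (2,2):
  A: rows 1-2 cols 2-5 z=2 -> covers; best now A (z=2)
  B: rows 0-4 cols 1-2 z=4 -> covers; best now A (z=2)
  C: rows 4-5 cols 0-3 -> outside (row miss)
Winner: A at z=2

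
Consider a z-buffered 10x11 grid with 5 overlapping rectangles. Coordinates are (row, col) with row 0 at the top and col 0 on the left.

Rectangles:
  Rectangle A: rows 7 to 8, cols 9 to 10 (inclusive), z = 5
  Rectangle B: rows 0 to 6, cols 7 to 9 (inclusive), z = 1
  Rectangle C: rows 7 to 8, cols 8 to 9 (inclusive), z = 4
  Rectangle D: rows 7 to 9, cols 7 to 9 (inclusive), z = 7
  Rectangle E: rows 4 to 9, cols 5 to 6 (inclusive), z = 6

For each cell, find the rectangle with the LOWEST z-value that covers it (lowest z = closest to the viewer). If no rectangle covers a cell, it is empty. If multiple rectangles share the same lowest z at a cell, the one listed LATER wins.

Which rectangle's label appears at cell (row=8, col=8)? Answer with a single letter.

Answer: C

Derivation:
Check cell (8,8):
  A: rows 7-8 cols 9-10 -> outside (col miss)
  B: rows 0-6 cols 7-9 -> outside (row miss)
  C: rows 7-8 cols 8-9 z=4 -> covers; best now C (z=4)
  D: rows 7-9 cols 7-9 z=7 -> covers; best now C (z=4)
  E: rows 4-9 cols 5-6 -> outside (col miss)
Winner: C at z=4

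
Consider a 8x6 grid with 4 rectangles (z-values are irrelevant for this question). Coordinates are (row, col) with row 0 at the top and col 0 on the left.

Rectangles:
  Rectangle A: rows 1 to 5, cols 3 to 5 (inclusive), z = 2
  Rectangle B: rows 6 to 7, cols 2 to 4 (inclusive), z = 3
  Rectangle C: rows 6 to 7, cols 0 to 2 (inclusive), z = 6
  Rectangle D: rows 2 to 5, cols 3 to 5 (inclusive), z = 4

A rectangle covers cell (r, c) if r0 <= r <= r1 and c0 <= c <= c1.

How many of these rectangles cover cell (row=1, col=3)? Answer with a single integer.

Check cell (1,3):
  A: rows 1-5 cols 3-5 -> covers
  B: rows 6-7 cols 2-4 -> outside (row miss)
  C: rows 6-7 cols 0-2 -> outside (row miss)
  D: rows 2-5 cols 3-5 -> outside (row miss)
Count covering = 1

Answer: 1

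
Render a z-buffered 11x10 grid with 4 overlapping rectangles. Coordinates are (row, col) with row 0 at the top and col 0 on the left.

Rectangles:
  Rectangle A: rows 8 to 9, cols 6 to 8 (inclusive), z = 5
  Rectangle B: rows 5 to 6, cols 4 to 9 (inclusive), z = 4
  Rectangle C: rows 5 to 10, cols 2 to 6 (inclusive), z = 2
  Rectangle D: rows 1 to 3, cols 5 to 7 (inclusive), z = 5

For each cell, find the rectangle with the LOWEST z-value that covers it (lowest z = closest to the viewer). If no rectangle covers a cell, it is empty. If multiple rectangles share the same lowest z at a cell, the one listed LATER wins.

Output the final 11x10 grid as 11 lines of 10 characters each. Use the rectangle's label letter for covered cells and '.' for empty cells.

..........
.....DDD..
.....DDD..
.....DDD..
..........
..CCCCCBBB
..CCCCCBBB
..CCCCC...
..CCCCCAA.
..CCCCCAA.
..CCCCC...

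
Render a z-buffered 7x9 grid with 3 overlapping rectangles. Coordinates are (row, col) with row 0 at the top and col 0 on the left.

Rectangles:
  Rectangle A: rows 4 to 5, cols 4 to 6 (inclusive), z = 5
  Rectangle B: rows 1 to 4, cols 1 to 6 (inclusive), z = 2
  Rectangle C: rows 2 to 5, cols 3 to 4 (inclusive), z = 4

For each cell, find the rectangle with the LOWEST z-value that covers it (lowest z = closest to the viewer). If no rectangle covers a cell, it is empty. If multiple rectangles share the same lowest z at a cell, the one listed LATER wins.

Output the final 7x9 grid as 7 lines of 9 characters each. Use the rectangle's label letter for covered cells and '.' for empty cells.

.........
.BBBBBB..
.BBBBBB..
.BBBBBB..
.BBBBBB..
...CCAA..
.........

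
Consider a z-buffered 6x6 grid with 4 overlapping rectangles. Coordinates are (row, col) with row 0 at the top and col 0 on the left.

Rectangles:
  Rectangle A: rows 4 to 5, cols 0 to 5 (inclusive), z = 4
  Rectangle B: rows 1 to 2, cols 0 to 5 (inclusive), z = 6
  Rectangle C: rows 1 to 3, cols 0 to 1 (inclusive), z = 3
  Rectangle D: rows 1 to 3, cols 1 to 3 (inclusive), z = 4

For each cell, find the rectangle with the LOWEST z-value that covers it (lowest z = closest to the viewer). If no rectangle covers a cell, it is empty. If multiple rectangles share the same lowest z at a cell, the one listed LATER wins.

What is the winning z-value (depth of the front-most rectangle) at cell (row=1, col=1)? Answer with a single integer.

Answer: 3

Derivation:
Check cell (1,1):
  A: rows 4-5 cols 0-5 -> outside (row miss)
  B: rows 1-2 cols 0-5 z=6 -> covers; best now B (z=6)
  C: rows 1-3 cols 0-1 z=3 -> covers; best now C (z=3)
  D: rows 1-3 cols 1-3 z=4 -> covers; best now C (z=3)
Winner: C at z=3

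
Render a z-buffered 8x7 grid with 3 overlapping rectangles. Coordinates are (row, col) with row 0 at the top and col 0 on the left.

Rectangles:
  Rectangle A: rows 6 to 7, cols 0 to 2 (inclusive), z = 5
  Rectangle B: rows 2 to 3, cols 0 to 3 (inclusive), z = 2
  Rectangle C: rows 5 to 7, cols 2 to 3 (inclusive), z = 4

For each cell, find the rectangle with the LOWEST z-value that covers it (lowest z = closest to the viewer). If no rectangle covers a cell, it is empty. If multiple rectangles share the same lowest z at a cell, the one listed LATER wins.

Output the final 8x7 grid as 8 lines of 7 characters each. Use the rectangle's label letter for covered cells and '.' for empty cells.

.......
.......
BBBB...
BBBB...
.......
..CC...
AACC...
AACC...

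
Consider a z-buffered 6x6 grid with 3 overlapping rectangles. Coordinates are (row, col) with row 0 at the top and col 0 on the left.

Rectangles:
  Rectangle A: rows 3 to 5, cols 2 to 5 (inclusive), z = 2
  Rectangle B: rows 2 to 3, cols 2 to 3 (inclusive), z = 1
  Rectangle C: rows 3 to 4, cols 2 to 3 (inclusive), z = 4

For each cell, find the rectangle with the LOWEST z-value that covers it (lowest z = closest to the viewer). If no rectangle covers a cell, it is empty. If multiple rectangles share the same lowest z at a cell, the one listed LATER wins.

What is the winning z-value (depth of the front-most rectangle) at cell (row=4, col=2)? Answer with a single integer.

Check cell (4,2):
  A: rows 3-5 cols 2-5 z=2 -> covers; best now A (z=2)
  B: rows 2-3 cols 2-3 -> outside (row miss)
  C: rows 3-4 cols 2-3 z=4 -> covers; best now A (z=2)
Winner: A at z=2

Answer: 2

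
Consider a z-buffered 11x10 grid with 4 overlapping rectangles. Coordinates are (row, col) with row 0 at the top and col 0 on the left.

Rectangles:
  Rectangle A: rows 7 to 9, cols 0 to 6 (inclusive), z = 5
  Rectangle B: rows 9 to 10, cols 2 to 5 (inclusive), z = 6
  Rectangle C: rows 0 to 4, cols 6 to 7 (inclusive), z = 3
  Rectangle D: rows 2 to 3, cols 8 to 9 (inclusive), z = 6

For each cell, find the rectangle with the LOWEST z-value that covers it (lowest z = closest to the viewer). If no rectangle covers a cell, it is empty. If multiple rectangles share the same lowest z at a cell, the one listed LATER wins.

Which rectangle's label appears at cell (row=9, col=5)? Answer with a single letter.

Answer: A

Derivation:
Check cell (9,5):
  A: rows 7-9 cols 0-6 z=5 -> covers; best now A (z=5)
  B: rows 9-10 cols 2-5 z=6 -> covers; best now A (z=5)
  C: rows 0-4 cols 6-7 -> outside (row miss)
  D: rows 2-3 cols 8-9 -> outside (row miss)
Winner: A at z=5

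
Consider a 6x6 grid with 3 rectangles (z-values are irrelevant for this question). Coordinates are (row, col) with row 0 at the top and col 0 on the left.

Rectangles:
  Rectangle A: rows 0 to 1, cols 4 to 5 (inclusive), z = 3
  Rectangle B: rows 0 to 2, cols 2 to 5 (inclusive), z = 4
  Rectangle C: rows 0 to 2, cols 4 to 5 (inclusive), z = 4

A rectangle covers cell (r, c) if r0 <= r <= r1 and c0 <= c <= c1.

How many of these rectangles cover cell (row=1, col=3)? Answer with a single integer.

Check cell (1,3):
  A: rows 0-1 cols 4-5 -> outside (col miss)
  B: rows 0-2 cols 2-5 -> covers
  C: rows 0-2 cols 4-5 -> outside (col miss)
Count covering = 1

Answer: 1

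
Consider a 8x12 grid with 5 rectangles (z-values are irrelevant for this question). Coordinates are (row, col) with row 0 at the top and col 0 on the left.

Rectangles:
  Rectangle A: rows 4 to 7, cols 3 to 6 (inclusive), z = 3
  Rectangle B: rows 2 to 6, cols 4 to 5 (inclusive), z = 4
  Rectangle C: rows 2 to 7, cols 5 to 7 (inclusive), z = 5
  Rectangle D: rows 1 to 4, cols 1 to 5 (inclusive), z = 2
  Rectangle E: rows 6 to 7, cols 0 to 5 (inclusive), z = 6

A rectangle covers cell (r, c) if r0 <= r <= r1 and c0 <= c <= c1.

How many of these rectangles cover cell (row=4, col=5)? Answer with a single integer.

Answer: 4

Derivation:
Check cell (4,5):
  A: rows 4-7 cols 3-6 -> covers
  B: rows 2-6 cols 4-5 -> covers
  C: rows 2-7 cols 5-7 -> covers
  D: rows 1-4 cols 1-5 -> covers
  E: rows 6-7 cols 0-5 -> outside (row miss)
Count covering = 4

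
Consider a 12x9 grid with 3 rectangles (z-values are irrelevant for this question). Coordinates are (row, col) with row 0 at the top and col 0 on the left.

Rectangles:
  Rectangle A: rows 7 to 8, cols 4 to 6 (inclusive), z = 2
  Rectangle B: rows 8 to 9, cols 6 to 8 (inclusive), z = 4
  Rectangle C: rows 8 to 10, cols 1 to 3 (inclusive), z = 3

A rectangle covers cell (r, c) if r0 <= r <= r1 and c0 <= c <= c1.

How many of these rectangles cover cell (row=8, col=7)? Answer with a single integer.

Check cell (8,7):
  A: rows 7-8 cols 4-6 -> outside (col miss)
  B: rows 8-9 cols 6-8 -> covers
  C: rows 8-10 cols 1-3 -> outside (col miss)
Count covering = 1

Answer: 1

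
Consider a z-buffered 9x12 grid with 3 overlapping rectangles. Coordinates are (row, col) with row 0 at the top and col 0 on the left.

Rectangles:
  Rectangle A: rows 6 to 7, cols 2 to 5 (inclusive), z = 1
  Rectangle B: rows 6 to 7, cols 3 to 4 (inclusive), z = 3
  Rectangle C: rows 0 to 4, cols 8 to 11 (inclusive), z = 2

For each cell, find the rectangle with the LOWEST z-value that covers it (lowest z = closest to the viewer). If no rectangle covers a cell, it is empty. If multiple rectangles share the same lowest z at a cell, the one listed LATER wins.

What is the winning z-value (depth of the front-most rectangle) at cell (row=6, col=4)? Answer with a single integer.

Answer: 1

Derivation:
Check cell (6,4):
  A: rows 6-7 cols 2-5 z=1 -> covers; best now A (z=1)
  B: rows 6-7 cols 3-4 z=3 -> covers; best now A (z=1)
  C: rows 0-4 cols 8-11 -> outside (row miss)
Winner: A at z=1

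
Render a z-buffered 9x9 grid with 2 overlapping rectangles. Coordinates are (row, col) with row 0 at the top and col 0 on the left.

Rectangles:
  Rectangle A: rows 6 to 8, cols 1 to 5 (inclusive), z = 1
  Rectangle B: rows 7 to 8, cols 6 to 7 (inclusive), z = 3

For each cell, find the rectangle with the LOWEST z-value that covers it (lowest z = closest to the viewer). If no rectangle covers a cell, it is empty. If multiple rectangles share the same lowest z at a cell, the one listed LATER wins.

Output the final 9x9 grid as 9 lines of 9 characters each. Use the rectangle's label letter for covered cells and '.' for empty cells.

.........
.........
.........
.........
.........
.........
.AAAAA...
.AAAAABB.
.AAAAABB.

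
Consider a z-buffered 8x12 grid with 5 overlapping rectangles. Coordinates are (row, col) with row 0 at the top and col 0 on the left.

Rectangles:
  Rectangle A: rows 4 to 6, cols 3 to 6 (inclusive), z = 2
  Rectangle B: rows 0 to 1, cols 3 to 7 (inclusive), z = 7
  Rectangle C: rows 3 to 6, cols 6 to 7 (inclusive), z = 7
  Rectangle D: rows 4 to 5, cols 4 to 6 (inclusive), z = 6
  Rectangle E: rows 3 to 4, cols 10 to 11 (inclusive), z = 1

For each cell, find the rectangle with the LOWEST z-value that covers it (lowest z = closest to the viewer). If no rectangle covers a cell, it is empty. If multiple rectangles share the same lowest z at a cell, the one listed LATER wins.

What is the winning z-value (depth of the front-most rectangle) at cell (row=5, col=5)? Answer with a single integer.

Check cell (5,5):
  A: rows 4-6 cols 3-6 z=2 -> covers; best now A (z=2)
  B: rows 0-1 cols 3-7 -> outside (row miss)
  C: rows 3-6 cols 6-7 -> outside (col miss)
  D: rows 4-5 cols 4-6 z=6 -> covers; best now A (z=2)
  E: rows 3-4 cols 10-11 -> outside (row miss)
Winner: A at z=2

Answer: 2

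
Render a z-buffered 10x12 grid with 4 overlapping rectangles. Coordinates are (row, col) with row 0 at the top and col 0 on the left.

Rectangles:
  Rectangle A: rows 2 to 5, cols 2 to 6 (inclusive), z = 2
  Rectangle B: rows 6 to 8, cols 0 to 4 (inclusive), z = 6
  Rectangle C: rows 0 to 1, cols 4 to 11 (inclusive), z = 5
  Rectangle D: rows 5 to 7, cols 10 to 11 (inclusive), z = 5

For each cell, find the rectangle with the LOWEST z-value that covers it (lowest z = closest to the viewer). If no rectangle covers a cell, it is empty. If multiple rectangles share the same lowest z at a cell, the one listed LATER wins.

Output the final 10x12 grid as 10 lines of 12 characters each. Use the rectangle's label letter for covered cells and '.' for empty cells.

....CCCCCCCC
....CCCCCCCC
..AAAAA.....
..AAAAA.....
..AAAAA.....
..AAAAA...DD
BBBBB.....DD
BBBBB.....DD
BBBBB.......
............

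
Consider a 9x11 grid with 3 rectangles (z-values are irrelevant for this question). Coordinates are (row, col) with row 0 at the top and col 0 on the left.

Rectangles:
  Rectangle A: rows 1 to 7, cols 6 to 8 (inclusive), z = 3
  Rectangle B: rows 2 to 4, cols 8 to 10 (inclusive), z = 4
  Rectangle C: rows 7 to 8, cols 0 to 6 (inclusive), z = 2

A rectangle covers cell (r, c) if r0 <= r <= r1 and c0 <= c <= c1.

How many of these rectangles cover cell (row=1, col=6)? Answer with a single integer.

Check cell (1,6):
  A: rows 1-7 cols 6-8 -> covers
  B: rows 2-4 cols 8-10 -> outside (row miss)
  C: rows 7-8 cols 0-6 -> outside (row miss)
Count covering = 1

Answer: 1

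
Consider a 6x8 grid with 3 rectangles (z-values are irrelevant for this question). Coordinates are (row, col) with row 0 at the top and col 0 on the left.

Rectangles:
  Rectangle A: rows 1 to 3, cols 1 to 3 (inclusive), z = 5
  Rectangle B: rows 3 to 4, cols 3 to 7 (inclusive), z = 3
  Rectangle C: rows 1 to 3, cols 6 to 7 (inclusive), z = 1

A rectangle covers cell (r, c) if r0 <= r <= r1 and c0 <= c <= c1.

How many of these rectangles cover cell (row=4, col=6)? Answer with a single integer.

Answer: 1

Derivation:
Check cell (4,6):
  A: rows 1-3 cols 1-3 -> outside (row miss)
  B: rows 3-4 cols 3-7 -> covers
  C: rows 1-3 cols 6-7 -> outside (row miss)
Count covering = 1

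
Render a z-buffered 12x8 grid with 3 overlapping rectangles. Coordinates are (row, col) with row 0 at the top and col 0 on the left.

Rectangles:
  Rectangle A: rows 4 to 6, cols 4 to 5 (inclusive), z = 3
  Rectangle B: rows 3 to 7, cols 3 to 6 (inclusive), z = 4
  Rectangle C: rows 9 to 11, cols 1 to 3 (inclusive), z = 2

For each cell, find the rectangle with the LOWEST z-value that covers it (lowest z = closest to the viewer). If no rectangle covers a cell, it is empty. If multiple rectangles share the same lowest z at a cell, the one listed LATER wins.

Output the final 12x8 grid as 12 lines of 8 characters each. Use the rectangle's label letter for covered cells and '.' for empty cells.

........
........
........
...BBBB.
...BAAB.
...BAAB.
...BAAB.
...BBBB.
........
.CCC....
.CCC....
.CCC....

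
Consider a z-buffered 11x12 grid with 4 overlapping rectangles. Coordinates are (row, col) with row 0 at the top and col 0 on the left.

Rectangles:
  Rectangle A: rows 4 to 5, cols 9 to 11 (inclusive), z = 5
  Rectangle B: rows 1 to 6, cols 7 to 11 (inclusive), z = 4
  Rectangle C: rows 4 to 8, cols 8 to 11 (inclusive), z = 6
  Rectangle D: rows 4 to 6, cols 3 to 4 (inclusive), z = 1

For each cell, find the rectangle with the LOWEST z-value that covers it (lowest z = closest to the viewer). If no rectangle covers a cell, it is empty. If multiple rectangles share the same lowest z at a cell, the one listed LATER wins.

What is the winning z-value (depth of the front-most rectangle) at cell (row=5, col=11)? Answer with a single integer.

Answer: 4

Derivation:
Check cell (5,11):
  A: rows 4-5 cols 9-11 z=5 -> covers; best now A (z=5)
  B: rows 1-6 cols 7-11 z=4 -> covers; best now B (z=4)
  C: rows 4-8 cols 8-11 z=6 -> covers; best now B (z=4)
  D: rows 4-6 cols 3-4 -> outside (col miss)
Winner: B at z=4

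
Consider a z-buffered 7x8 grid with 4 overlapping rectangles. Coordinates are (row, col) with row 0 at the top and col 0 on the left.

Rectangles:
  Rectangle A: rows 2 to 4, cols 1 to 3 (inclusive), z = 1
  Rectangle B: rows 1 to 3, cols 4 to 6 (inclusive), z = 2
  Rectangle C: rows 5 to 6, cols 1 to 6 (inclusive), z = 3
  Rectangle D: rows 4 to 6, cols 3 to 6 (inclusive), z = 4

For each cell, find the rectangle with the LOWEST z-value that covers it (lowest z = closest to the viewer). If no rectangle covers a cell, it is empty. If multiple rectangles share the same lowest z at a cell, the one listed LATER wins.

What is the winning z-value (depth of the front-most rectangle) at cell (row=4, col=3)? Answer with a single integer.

Check cell (4,3):
  A: rows 2-4 cols 1-3 z=1 -> covers; best now A (z=1)
  B: rows 1-3 cols 4-6 -> outside (row miss)
  C: rows 5-6 cols 1-6 -> outside (row miss)
  D: rows 4-6 cols 3-6 z=4 -> covers; best now A (z=1)
Winner: A at z=1

Answer: 1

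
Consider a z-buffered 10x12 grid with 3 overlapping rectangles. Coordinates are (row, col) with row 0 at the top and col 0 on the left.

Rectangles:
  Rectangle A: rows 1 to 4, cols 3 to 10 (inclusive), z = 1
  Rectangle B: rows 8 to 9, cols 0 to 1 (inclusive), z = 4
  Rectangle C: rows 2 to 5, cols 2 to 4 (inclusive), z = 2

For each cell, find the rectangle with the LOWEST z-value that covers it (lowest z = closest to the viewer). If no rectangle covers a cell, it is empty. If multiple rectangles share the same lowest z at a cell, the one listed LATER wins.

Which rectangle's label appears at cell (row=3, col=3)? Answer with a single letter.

Answer: A

Derivation:
Check cell (3,3):
  A: rows 1-4 cols 3-10 z=1 -> covers; best now A (z=1)
  B: rows 8-9 cols 0-1 -> outside (row miss)
  C: rows 2-5 cols 2-4 z=2 -> covers; best now A (z=1)
Winner: A at z=1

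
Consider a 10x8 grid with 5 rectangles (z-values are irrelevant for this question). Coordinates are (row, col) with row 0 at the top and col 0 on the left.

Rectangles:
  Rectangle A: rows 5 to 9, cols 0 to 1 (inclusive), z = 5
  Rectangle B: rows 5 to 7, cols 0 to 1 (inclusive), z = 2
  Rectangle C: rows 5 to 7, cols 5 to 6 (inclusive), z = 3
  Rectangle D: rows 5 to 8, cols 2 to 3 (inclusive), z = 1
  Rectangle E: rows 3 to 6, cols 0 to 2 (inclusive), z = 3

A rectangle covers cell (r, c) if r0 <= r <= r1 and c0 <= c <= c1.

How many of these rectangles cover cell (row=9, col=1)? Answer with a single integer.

Check cell (9,1):
  A: rows 5-9 cols 0-1 -> covers
  B: rows 5-7 cols 0-1 -> outside (row miss)
  C: rows 5-7 cols 5-6 -> outside (row miss)
  D: rows 5-8 cols 2-3 -> outside (row miss)
  E: rows 3-6 cols 0-2 -> outside (row miss)
Count covering = 1

Answer: 1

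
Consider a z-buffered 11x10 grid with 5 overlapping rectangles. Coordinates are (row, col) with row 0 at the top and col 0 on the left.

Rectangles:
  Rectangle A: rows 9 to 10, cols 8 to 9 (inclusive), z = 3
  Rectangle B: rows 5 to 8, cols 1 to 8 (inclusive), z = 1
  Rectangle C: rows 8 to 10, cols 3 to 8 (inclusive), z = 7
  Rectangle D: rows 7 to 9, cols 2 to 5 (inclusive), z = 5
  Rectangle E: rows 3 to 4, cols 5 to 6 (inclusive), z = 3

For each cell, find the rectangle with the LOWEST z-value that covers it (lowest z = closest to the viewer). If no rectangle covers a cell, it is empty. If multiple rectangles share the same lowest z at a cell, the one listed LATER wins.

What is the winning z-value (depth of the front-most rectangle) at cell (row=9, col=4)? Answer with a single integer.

Answer: 5

Derivation:
Check cell (9,4):
  A: rows 9-10 cols 8-9 -> outside (col miss)
  B: rows 5-8 cols 1-8 -> outside (row miss)
  C: rows 8-10 cols 3-8 z=7 -> covers; best now C (z=7)
  D: rows 7-9 cols 2-5 z=5 -> covers; best now D (z=5)
  E: rows 3-4 cols 5-6 -> outside (row miss)
Winner: D at z=5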